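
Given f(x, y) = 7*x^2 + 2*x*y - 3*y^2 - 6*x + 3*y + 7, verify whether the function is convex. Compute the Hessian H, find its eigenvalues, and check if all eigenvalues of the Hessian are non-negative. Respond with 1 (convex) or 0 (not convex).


The Hessian of f(x,y) = 7*x^2 + 2*x*y - 3*y^2 - 6*x + 3*y + 7 is:
H = [[14, 2], [2, -6]]
Trace = 14 - 6 = 8
Determinant = 14*-6 - (2)^2 = -88
Discriminant = (8)^2 - 4*-88 = 416.0
Eigenvalues: lambda_1 = -6.198, lambda_2 = 14.198
The function is not convex.

0


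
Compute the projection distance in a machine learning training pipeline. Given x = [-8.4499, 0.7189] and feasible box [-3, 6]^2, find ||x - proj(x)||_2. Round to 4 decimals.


Project each component onto [-3, 6].
clip(-8.4499) = -3.0, clip(0.7189) = 0.7189
Projection = [-3.0, 0.7189]
Squared diffs: [29.7014, 0.0]
Distance = sqrt(29.7014) = 5.4499


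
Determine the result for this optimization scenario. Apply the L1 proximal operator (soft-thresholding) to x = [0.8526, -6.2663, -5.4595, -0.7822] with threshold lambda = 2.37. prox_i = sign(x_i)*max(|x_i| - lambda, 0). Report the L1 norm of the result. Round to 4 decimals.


Soft-thresholding with lambda = 2.37:
prox(0.8526) = sign(0.8526)*max(|0.8526| - 2.37, 0) = 0.0
prox(-6.2663) = sign(-6.2663)*max(|-6.2663| - 2.37, 0) = -3.8963
prox(-5.4595) = sign(-5.4595)*max(|-5.4595| - 2.37, 0) = -3.0895
prox(-0.7822) = sign(-0.7822)*max(|-0.7822| - 2.37, 0) = 0.0
prox(x) = [0.0, -3.8963, -3.0895, 0.0]
||prox(x)||_1 = 0.0 + 3.8963 + 3.0895 + 0.0 = 6.9858


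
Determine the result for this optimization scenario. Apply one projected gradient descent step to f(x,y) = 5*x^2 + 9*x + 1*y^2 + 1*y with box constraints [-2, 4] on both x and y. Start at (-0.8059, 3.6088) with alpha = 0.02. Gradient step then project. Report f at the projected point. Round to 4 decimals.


Step 1: Compute gradient at (-0.8059, 3.6088).
grad_x = 2*5*-0.8059 + 9 = 0.941
grad_y = 2*1*3.6088 + 1 = 8.2176
Step 2: Gradient step.
x_raw = -0.8059 - 0.02*0.941 = -0.8247
y_raw = 3.6088 - 0.02*8.2176 = 3.4444
Step 3: Project onto [-2, 4].
x_proj = clip(-0.8247) = -0.8247
y_proj = clip(3.4444) = 3.4444
Step 4: Evaluate f.
f(-0.8247, 3.4444) = 11.287


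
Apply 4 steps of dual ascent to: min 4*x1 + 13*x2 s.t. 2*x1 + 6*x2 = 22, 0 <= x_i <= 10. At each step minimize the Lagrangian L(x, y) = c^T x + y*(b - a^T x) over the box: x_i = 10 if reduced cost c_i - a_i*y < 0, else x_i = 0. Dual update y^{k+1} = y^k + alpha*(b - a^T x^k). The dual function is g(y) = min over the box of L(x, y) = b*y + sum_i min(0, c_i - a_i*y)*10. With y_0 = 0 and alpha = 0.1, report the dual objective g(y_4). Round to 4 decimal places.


Dual ascent for LP: min 4*x1 + 13*x2, 2*x1 + 6*x2 = 22, 0 <= x_i <= 10
Step 1: y^k = 0.0, reduced costs: (4.0, 13.0)
  x^k = (0.0, 0.0), subgradient = b - a^T x = 22.0
  y^{k+1} = 0.0 + 0.1*22.0 = 2.2
Step 2: y^k = 2.2, reduced costs: (-0.4, -0.2)
  x^k = (10.0, 10.0), subgradient = b - a^T x = -58.0
  y^{k+1} = 2.2 + 0.1*-58.0 = -3.6
Step 3: y^k = -3.6, reduced costs: (11.2, 34.6)
  x^k = (0.0, 0.0), subgradient = b - a^T x = 22.0
  y^{k+1} = -3.6 + 0.1*22.0 = -1.4
Step 4: y^k = -1.4, reduced costs: (6.8, 21.4)
  x^k = (0.0, 0.0), subgradient = b - a^T x = 22.0
  y^{k+1} = -1.4 + 0.1*22.0 = 0.8
Dual objective at y_4 = 0.8: reduced costs (2.4, 8.2), box minimizer x = (0.0, 0.0)
g(y_4) = b*y + (c1 - a1*y)*x1 + (c2 - a2*y)*x2 = 22*0.8 + 2.4*0.0 + 8.2*0.0 = 17.6 + 0.0 + 0.0 = 17.6


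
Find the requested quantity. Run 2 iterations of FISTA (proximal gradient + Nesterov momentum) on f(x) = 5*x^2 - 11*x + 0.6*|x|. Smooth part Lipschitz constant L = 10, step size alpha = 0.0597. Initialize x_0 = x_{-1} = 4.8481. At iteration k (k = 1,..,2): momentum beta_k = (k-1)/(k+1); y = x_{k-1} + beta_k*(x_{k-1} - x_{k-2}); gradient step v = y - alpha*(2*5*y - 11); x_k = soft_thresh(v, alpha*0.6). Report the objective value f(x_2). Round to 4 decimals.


FISTA on f(x) = 5*x^2 - 11*x + 0.6*|x|
L = 10, alpha = 0.0597
Iteration 1: beta = 0.0, y = 4.8481 + 0.0*(4.8481 - 4.8481) = 4.8481
  grad(y) = 37.481, v = y - alpha*grad = 2.6105
  prox(v) = soft_thresh(2.6105, 0.0358) = 2.5747
Iteration 2: beta = 0.3333, y = 2.5747 + 0.3333*(2.5747 - 4.8481) = 1.8169
  grad(y) = 7.1685, v = y - alpha*grad = 1.3889
  prox(v) = soft_thresh(1.3889, 0.0358) = 1.3531
f(x_2) = 5*1.3531^2 - 11*1.3531 + 0.6*|1.3531| = -4.9179


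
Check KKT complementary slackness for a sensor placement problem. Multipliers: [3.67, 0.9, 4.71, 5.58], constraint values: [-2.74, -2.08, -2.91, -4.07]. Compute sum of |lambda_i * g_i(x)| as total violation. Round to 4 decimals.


KKT complementary slackness check:
lambda_1 * g_1 = 3.67 * -2.74 = -10.0558
lambda_2 * g_2 = 0.9 * -2.08 = -1.872
lambda_3 * g_3 = 4.71 * -2.91 = -13.7061
lambda_4 * g_4 = 5.58 * -4.07 = -22.7106
Total violation = 10.0558 + 1.872 + 13.7061 + 22.7106 = 48.3445


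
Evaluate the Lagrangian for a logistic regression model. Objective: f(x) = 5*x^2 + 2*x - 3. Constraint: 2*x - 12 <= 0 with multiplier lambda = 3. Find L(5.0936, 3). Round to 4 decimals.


Step 1: Evaluate f(x).
f(5.0936) = 5*5.0936^2 + 2*5.0936 - 3 = 136.911
Step 2: Evaluate g(x).
g(5.0936) = 2*5.0936 - 12 = -1.8128
Step 3: Compute Lagrangian.
L = 136.911 + 3*-1.8128 = 131.4726


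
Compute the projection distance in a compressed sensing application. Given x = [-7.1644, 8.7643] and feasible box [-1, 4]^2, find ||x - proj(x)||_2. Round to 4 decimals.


Project each component onto [-1, 4].
clip(-7.1644) = -1.0, clip(8.7643) = 4.0
Projection = [-1.0, 4.0]
Squared diffs: [37.9998, 22.6986]
Distance = sqrt(60.6984) = 7.7909


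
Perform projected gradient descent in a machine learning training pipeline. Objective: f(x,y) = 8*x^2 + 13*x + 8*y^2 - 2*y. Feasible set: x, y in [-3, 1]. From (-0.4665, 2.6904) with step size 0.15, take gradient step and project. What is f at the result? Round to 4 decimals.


Step 1: Compute gradient at (-0.4665, 2.6904).
grad_x = 2*8*-0.4665 + 13 = 5.536
grad_y = 2*8*2.6904 - 2 = 41.0464
Step 2: Gradient step.
x_raw = -0.4665 - 0.15*5.536 = -1.2969
y_raw = 2.6904 - 0.15*41.0464 = -3.4666
Step 3: Project onto [-3, 1].
x_proj = clip(-1.2969) = -1.2969
y_proj = clip(-3.4666) = -3.0
Step 4: Evaluate f.
f(-1.2969, -3.0) = 74.5959


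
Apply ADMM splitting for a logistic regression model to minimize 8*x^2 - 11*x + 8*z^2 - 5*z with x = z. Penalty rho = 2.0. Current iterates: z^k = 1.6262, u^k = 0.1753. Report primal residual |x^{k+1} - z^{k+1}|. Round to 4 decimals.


ADMM iteration with rho = 2.0, z^k = 1.6262, u^k = 0.1753
Step 1: x-update.
Minimize 8*x^2 - 11*x + (2.0/2)*(x - 1.6262 + 0.1753)^2
FOC: (2*8 + 2.0)*x = 11 + 2.0*(1.6262 - 0.1753)
x^{k+1} = 0.7723
Step 2: z-update.
Minimize 8*z^2 - 5*z + (2.0/2)*(0.7723 - z + 0.1753)^2
FOC: (2*8 + 2.0)*z = 5 + 2.0*(0.7723 + 0.1753)
z^{k+1} = 0.3831
Step 3: u-update.
u^{k+1} = 0.1753 + 0.7723 - 0.3831 = 0.5646
Step 4: Primal residual = |0.7723 - 0.3831| = 0.3893


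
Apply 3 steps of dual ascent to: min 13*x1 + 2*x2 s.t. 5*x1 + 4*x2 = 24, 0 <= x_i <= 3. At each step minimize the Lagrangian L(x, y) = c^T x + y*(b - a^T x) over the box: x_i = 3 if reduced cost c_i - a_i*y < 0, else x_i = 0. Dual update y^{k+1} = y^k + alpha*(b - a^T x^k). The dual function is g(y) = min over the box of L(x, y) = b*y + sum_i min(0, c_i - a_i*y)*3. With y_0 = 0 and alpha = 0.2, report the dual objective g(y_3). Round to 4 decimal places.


Dual ascent for LP: min 13*x1 + 2*x2, 5*x1 + 4*x2 = 24, 0 <= x_i <= 3
Step 1: y^k = 0.0, reduced costs: (13.0, 2.0)
  x^k = (0.0, 0.0), subgradient = b - a^T x = 24.0
  y^{k+1} = 0.0 + 0.2*24.0 = 4.8
Step 2: y^k = 4.8, reduced costs: (-11.0, -17.2)
  x^k = (3.0, 3.0), subgradient = b - a^T x = -3.0
  y^{k+1} = 4.8 + 0.2*-3.0 = 4.2
Step 3: y^k = 4.2, reduced costs: (-8.0, -14.8)
  x^k = (3.0, 3.0), subgradient = b - a^T x = -3.0
  y^{k+1} = 4.2 + 0.2*-3.0 = 3.6
Dual objective at y_3 = 3.6: reduced costs (-5.0, -12.4), box minimizer x = (3.0, 3.0)
g(y_3) = b*y + (c1 - a1*y)*x1 + (c2 - a2*y)*x2 = 24*3.6 + (-5.0)*3.0 + (-12.4)*3.0 = 86.4 - 15.0 - 37.2 = 34.2


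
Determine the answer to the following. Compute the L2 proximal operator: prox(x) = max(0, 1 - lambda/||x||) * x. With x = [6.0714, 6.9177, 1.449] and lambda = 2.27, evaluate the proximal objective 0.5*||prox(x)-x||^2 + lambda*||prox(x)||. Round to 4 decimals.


Step 1: Compute ||x||.
||x|| = 9.3175
Step 2: Compute scaling factor.
scale = max(0, 1 - 2.27/9.3175) = 0.7564
Step 3: prox(x) = [4.5922, 5.2324, 1.096]
||prox(x)|| = 7.0475
Step 4: Proximal objective.
0.5*||prox-x||^2 = 2.5765
lambda*||prox|| = 15.9978
Total = 18.5743


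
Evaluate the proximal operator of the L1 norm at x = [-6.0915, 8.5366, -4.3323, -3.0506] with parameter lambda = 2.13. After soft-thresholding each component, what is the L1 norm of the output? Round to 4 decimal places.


Soft-thresholding with lambda = 2.13:
prox(-6.0915) = sign(-6.0915)*max(|-6.0915| - 2.13, 0) = -3.9615
prox(8.5366) = sign(8.5366)*max(|8.5366| - 2.13, 0) = 6.4066
prox(-4.3323) = sign(-4.3323)*max(|-4.3323| - 2.13, 0) = -2.2023
prox(-3.0506) = sign(-3.0506)*max(|-3.0506| - 2.13, 0) = -0.9206
prox(x) = [-3.9615, 6.4066, -2.2023, -0.9206]
||prox(x)||_1 = 3.9615 + 6.4066 + 2.2023 + 0.9206 = 13.491


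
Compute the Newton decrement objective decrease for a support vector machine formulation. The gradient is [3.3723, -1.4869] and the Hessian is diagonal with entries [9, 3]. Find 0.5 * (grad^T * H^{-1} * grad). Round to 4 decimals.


Step 1: H is diagonal, so H^(-1) * g = [0.3747, -0.4956].
Step 2: g^T H^(-1) g = sum_i g_i^2 / H_ii
  = (3.3723)^2/9 + (-1.4869)^2/3
  = 1.2636 + 0.737 = 2.0006
Step 3: Objective decrease = 0.5 * g^T H^(-1) g = 1.0003


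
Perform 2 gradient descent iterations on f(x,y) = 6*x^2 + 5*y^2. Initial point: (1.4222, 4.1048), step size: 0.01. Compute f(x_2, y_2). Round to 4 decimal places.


Gradient descent on f(x,y) = 6*x^2 + 5*y^2.
Starting point: (1.4222, 4.1048), alpha = 0.01
Step 1: grad_x = 2*6*1.4222 = 17.0664, grad_y = 2*5*4.1048 = 41.048
  x_1 = 1.4222 - 0.01*17.0664 = 1.2515
  y_1 = 4.1048 - 0.01*41.048 = 3.6943
Step 2: grad_x = 2*6*1.2515 = 15.0184, grad_y = 2*5*3.6943 = 36.9432
  x_2 = 1.2515 - 0.01*15.0184 = 1.1014
  y_2 = 3.6943 - 0.01*36.9432 = 3.3249
f(1.1014, 3.3249) = 6*1.1014^2 + 5*3.3249^2 = 62.5523


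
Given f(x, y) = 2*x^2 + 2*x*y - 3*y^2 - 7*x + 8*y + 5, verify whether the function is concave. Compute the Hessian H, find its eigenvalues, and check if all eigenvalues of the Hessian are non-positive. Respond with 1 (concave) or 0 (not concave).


The Hessian of f(x,y) = 2*x^2 + 2*x*y - 3*y^2 - 7*x + 8*y + 5 is:
H = [[4, 2], [2, -6]]
Trace = 4 - 6 = -2
Determinant = 4*-6 - (2)^2 = -28
Discriminant = (-2)^2 - 4*-28 = 116.0
Eigenvalues: lambda_1 = -6.3852, lambda_2 = 4.3852
The function is not concave.

0


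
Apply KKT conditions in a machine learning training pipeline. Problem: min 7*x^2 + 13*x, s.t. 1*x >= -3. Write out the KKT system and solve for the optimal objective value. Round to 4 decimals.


Step 1: Try lambda = 0 (constraint inactive).
Stationarity: 2*7*x + 13 = 0
x* = -13/(2*7) = -13/14 = -0.9286 (rounded; the exact value -13/14 is used below)
Check constraint: 1*-0.9286 = -0.9286 >= -3 -- satisfied.
Step 2: Compute optimal value.
f(x*) = 7*(-13/14)^2 + 13*(-13/14) = -6.0357


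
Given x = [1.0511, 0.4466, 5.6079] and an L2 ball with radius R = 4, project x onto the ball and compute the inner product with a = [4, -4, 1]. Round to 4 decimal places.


Step 1: Compute ||x|| (intermediates to 6 decimals).
||x|| = sqrt(1.0511^2 + 0.4466^2 + 5.6079^2) = 5.723007
Step 2: Project.
Since ||x|| > R, scale = R/||x|| = 4/5.723007 = 0.698933, proj(x) = scale * x
proj(x) = [0.734648, 0.312143, 3.919546]
Step 3: Dot product.
a^T * proj(x) = 4*0.734648 - 4*0.312143 + 1*3.919546 = 5.6096


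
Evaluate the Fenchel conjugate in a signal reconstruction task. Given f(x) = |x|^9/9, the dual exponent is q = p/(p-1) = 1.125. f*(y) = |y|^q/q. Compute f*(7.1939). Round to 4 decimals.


The conjugate exponent q satisfies 1/p + 1/q = 1.
p = 9, so q = 9/(9 - 1) = 1.125
|y|^q = 7.1939^1.125 = 9.2063
f*(7.1939) = 9.2063 / 1.125 = 8.1834


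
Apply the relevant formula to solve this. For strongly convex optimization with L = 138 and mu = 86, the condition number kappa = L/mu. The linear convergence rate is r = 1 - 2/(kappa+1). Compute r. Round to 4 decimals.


Step 1: Compute the condition number.
kappa = L/mu = 138/86 = 1.6047
Step 2: Compute the convergence rate.
r = 1 - 2/(kappa + 1) = 1 - 2*mu/(L + mu) = (L - mu)/(L + mu) = 52/224 = 0.2321


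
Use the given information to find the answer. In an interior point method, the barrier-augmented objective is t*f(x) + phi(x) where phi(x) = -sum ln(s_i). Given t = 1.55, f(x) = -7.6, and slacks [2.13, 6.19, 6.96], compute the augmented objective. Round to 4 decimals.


Step 1: Compute log-barrier.
ln values: [0.7561, 1.8229, 1.9402]
phi = -(0.7561 + 1.8229 + 1.9402) = -4.5192
Step 2: Compute augmented objective.
t*f(x) = 1.55*-7.6 = -11.78
Total = -11.78 - 4.5192 = -16.2992


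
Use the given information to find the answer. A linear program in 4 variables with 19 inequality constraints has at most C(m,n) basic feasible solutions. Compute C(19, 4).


Each vertex corresponds to some choice of n active constraints out of m, so the number of vertices is at most C(m, n) = m! / (n!(m-n)!).
m = 19, n = 4
Numerator: 19 * 18 * 17 * 16
Denominator: 4! = 24
C(19, 4) = 3876


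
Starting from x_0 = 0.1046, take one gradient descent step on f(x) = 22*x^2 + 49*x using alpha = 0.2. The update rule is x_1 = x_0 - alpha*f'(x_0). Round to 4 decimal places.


We compute the gradient at x_0 and apply the update.
f'(x) = 44*x + 49
f'(0.1046) = 44*0.1046 + 49 = 53.6024
x_1 = 0.1046 - 0.2*53.6024 = -10.6159


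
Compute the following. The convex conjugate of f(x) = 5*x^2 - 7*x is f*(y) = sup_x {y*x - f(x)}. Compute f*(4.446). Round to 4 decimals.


f*(y) = sup_x {y*x - a*x^2 - b*x} = sup_x {(y-b)*x - a*x^2}
FOC: (y - b) - 2a*x = 0 => x* = (y - b)/(2a)
x* = (4.446 + 7)/(2*5) = 1.1446
f*(4.446) = (y-b)^2/(4a) = (4.446 + 7)^2/(4*5)
= 131.0109/20 = 6.5505


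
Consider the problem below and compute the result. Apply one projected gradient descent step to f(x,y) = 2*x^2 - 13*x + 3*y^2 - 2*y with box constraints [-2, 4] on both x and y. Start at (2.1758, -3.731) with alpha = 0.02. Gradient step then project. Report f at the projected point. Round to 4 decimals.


Step 1: Compute gradient at (2.1758, -3.731).
grad_x = 2*2*2.1758 - 13 = -4.2968
grad_y = 2*3*-3.731 - 2 = -24.386
Step 2: Gradient step.
x_raw = 2.1758 - 0.02*-4.2968 = 2.2617
y_raw = -3.731 - 0.02*-24.386 = -3.2433
Step 3: Project onto [-2, 4].
x_proj = clip(2.2617) = 2.2617
y_proj = clip(-3.2433) = -2.0
Step 4: Evaluate f.
f(2.2617, -2.0) = -3.1717


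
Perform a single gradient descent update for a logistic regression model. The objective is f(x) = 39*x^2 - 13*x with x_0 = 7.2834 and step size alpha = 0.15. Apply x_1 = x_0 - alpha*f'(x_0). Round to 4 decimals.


We compute the gradient at x_0 and apply the update.
f'(x) = 78*x - 13
f'(7.2834) = 78*7.2834 - 13 = 555.1052
x_1 = 7.2834 - 0.15*555.1052 = -75.9824


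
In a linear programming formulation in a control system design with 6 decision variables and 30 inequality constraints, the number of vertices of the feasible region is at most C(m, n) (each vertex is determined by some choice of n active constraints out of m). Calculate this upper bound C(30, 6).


Each vertex corresponds to some choice of n active constraints out of m, so the number of vertices is at most C(m, n) = m! / (n!(m-n)!).
m = 30, n = 6
Numerator: 30 * 29 * 28 * 27 * 26 * 25
Denominator: 6! = 720
C(30, 6) = 593775


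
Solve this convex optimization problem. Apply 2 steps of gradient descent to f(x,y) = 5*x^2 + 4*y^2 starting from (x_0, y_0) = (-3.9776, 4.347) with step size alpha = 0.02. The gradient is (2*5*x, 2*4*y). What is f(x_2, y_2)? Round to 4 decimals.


Gradient descent on f(x,y) = 5*x^2 + 4*y^2.
Starting point: (-3.9776, 4.347), alpha = 0.02
Step 1: grad_x = 2*5*-3.9776 = -39.776, grad_y = 2*4*4.347 = 34.776
  x_1 = -3.9776 - 0.02*-39.776 = -3.1821
  y_1 = 4.347 - 0.02*34.776 = 3.6515
Step 2: grad_x = 2*5*-3.1821 = -31.8208, grad_y = 2*4*3.6515 = 29.2118
  x_2 = -3.1821 - 0.02*-31.8208 = -2.5457
  y_2 = 3.6515 - 0.02*29.2118 = 3.0672
f(-2.5457, 3.0672) = 5*(-2.5457)^2 + 4*3.0672^2 = 70.0339


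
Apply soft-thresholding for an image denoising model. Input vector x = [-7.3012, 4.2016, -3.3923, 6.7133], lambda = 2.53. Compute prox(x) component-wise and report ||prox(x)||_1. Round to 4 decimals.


Soft-thresholding with lambda = 2.53:
prox(-7.3012) = sign(-7.3012)*max(|-7.3012| - 2.53, 0) = -4.7712
prox(4.2016) = sign(4.2016)*max(|4.2016| - 2.53, 0) = 1.6716
prox(-3.3923) = sign(-3.3923)*max(|-3.3923| - 2.53, 0) = -0.8623
prox(6.7133) = sign(6.7133)*max(|6.7133| - 2.53, 0) = 4.1833
prox(x) = [-4.7712, 1.6716, -0.8623, 4.1833]
||prox(x)||_1 = 4.7712 + 1.6716 + 0.8623 + 4.1833 = 11.4884


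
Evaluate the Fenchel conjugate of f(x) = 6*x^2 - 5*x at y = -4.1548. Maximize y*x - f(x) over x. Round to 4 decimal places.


f*(y) = sup_x {y*x - a*x^2 - b*x} = sup_x {(y-b)*x - a*x^2}
FOC: (y - b) - 2a*x = 0 => x* = (y - b)/(2a)
x* = (-4.1548 + 5)/(2*6) = 0.0704
f*(-4.1548) = (y-b)^2/(4a) = (-4.1548 + 5)^2/(4*6)
= 0.7144/24 = 0.0298


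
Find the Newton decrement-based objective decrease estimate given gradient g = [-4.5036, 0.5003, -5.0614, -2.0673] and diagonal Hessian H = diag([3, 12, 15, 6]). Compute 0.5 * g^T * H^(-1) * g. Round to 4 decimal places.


Step 1: H is diagonal, so H^(-1) * g = [-1.5012, 0.0417, -0.3374, -0.3446].
Step 2: g^T H^(-1) g = sum_i g_i^2 / H_ii
  = (-4.5036)^2/3 + (0.5003)^2/12 + (-5.0614)^2/15 + (-2.0673)^2/6
  = 6.7608 + 0.0209 + 1.7079 + 0.7123 = 9.2018
Step 3: Objective decrease = 0.5 * g^T H^(-1) g = 4.6009


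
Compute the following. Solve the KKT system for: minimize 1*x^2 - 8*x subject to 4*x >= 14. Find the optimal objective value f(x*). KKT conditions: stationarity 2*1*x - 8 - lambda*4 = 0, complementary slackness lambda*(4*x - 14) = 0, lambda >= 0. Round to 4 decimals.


Step 1: Try lambda = 0 (constraint inactive).
Stationarity: 2*1*x - 8 = 0
x* = 8/(2*1) = 4.0
Check constraint: 4*4.0 = 16.0 >= 14 -- satisfied.
Step 2: Compute optimal value.
f(x*) = 1*4.0^2 - 8*4.0 = -16.0


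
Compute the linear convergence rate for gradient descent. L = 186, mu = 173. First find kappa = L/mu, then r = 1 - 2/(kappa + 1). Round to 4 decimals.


Step 1: Compute the condition number.
kappa = L/mu = 186/173 = 1.0751
Step 2: Compute the convergence rate.
r = 1 - 2/(kappa + 1) = 1 - 2*mu/(L + mu) = (L - mu)/(L + mu) = 13/359 = 0.0362


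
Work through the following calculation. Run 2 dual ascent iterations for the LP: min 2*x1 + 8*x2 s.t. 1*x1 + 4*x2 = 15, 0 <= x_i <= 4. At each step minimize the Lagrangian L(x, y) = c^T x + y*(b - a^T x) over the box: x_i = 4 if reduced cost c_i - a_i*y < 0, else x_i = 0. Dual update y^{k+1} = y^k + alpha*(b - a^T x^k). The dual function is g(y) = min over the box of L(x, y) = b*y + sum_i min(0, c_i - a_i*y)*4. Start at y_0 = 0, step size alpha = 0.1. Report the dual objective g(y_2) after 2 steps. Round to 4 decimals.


Dual ascent for LP: min 2*x1 + 8*x2, 1*x1 + 4*x2 = 15, 0 <= x_i <= 4
Step 1: y^k = 0.0, reduced costs: (2.0, 8.0)
  x^k = (0.0, 0.0), subgradient = b - a^T x = 15.0
  y^{k+1} = 0.0 + 0.1*15.0 = 1.5
Step 2: y^k = 1.5, reduced costs: (0.5, 2.0)
  x^k = (0.0, 0.0), subgradient = b - a^T x = 15.0
  y^{k+1} = 1.5 + 0.1*15.0 = 3.0
Dual objective at y_2 = 3.0: reduced costs (-1.0, -4.0), box minimizer x = (4.0, 4.0)
g(y_2) = b*y + (c1 - a1*y)*x1 + (c2 - a2*y)*x2 = 15*3.0 + (-1.0)*4.0 + (-4.0)*4.0 = 45.0 - 4.0 - 16.0 = 25.0


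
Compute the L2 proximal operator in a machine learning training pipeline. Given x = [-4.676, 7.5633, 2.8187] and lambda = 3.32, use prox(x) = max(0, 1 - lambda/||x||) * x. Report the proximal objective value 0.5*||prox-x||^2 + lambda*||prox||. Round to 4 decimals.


Step 1: Compute ||x||.
||x|| = 9.3281
Step 2: Compute scaling factor.
scale = max(0, 1 - 3.32/9.3281) = 0.6441
Step 3: prox(x) = [-3.0117, 4.8714, 1.8155]
||prox(x)|| = 6.0081
Step 4: Proximal objective.
0.5*||prox-x||^2 = 5.5112
lambda*||prox|| = 19.9469
Total = 25.4581


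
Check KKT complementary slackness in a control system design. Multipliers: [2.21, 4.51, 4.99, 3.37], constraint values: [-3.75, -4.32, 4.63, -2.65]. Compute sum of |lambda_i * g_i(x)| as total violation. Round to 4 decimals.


KKT complementary slackness check:
lambda_1 * g_1 = 2.21 * -3.75 = -8.2875
lambda_2 * g_2 = 4.51 * -4.32 = -19.4832
lambda_3 * g_3 = 4.99 * 4.63 = 23.1037
lambda_4 * g_4 = 3.37 * -2.65 = -8.9305
Total violation = 8.2875 + 19.4832 + 23.1037 + 8.9305 = 59.8049


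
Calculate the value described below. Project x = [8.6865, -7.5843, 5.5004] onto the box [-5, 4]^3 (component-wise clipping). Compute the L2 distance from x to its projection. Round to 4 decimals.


Project each component onto [-5, 4].
clip(8.6865) = 4.0, clip(-7.5843) = -5.0, clip(5.5004) = 4.0
Projection = [4.0, -5.0, 4.0]
Squared diffs: [21.9633, 6.6786, 2.2512]
Distance = sqrt(30.8931) = 5.5582


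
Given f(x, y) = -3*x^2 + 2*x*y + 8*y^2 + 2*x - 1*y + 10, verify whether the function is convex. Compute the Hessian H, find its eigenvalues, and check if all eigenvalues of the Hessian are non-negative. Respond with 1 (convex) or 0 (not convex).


The Hessian of f(x,y) = -3*x^2 + 2*x*y + 8*y^2 + 2*x - 1*y + 10 is:
H = [[-6, 2], [2, 16]]
Trace = -6 + 16 = 10
Determinant = -6*16 - (2)^2 = -100
Discriminant = (10)^2 - 4*-100 = 500.0
Eigenvalues: lambda_1 = -6.1803, lambda_2 = 16.1803
The function is not convex.

0


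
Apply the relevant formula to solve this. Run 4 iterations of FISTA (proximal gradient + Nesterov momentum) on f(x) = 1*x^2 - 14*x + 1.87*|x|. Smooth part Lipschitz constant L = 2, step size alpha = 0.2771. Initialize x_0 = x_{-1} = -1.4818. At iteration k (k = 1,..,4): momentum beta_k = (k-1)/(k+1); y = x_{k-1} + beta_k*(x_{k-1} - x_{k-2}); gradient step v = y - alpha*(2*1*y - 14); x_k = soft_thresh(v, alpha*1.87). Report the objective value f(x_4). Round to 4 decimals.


FISTA on f(x) = 1*x^2 - 14*x + 1.87*|x|
L = 2, alpha = 0.2771
Iteration 1: beta = 0.0, y = -1.4818 + 0.0*(-1.4818 + 1.4818) = -1.4818
  grad(y) = -16.9636, v = y - alpha*grad = 3.2188
  prox(v) = soft_thresh(3.2188, 0.5182) = 2.7006
Iteration 2: beta = 0.3333, y = 2.7006 + 0.3333*(2.7006 + 1.4818) = 4.0948
  grad(y) = -5.8104, v = y - alpha*grad = 5.7049
  prox(v) = soft_thresh(5.7049, 0.5182) = 5.1867
Iteration 3: beta = 0.5, y = 5.1867 + 0.5*(5.1867 - 2.7006) = 6.4297
  grad(y) = -1.1406, v = y - alpha*grad = 6.7458
  prox(v) = soft_thresh(6.7458, 0.5182) = 6.2276
Iteration 4: beta = 0.6, y = 6.2276 + 0.6*(6.2276 - 5.1867) = 6.8521
  grad(y) = -0.2958, v = y - alpha*grad = 6.9341
  prox(v) = soft_thresh(6.9341, 0.5182) = 6.4159
f(x_4) = 1*6.4159^2 - 14*6.4159 + 1.87*|6.4159| = -36.6611


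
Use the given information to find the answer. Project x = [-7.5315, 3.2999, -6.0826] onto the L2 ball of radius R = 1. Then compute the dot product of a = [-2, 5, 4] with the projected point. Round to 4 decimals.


Step 1: Compute ||x|| (intermediates to 6 decimals).
||x|| = sqrt((-7.5315)^2 + 3.2999^2 + (-6.0826)^2) = 10.227945
Step 2: Project.
Since ||x|| > R, scale = R/||x|| = 1/10.227945 = 0.097771, proj(x) = scale * x
proj(x) = [-0.736362, 0.322635, -0.594702]
Step 3: Dot product.
a^T * proj(x) = -2*(-0.736362) + 5*0.322635 + 4*(-0.594702) = 0.7071


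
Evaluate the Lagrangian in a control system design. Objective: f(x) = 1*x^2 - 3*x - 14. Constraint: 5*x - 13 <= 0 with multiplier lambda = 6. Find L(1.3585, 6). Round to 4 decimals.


Step 1: Evaluate f(x).
f(1.3585) = 1*1.3585^2 - 3*1.3585 - 14 = -16.23
Step 2: Evaluate g(x).
g(1.3585) = 5*1.3585 - 13 = -6.2075
Step 3: Compute Lagrangian.
L = -16.23 + 6*-6.2075 = -53.475


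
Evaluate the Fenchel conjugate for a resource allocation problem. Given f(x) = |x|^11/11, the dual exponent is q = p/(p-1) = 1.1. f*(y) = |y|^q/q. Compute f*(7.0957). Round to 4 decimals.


The conjugate exponent q satisfies 1/p + 1/q = 1.
p = 11, so q = 11/(11 - 1) = 1.1
|y|^q = 7.0957^1.1 = 8.6317
f*(7.0957) = 8.6317 / 1.1 = 7.847


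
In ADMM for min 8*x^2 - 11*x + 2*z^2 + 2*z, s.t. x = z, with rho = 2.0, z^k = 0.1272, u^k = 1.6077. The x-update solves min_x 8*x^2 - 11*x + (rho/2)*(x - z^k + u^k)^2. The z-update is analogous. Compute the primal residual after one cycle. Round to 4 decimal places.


ADMM iteration with rho = 2.0, z^k = 0.1272, u^k = 1.6077
Step 1: x-update.
Minimize 8*x^2 - 11*x + (2.0/2)*(x - 0.1272 + 1.6077)^2
FOC: (2*8 + 2.0)*x = 11 + 2.0*(0.1272 - 1.6077)
x^{k+1} = 0.4466
Step 2: z-update.
Minimize 2*z^2 + 2*z + (2.0/2)*(0.4466 - z + 1.6077)^2
FOC: (2*2 + 2.0)*z = -2 + 2.0*(0.4466 + 1.6077)
z^{k+1} = 0.3514
Step 3: u-update.
u^{k+1} = 1.6077 + 0.4466 - 0.3514 = 1.7029
Step 4: Primal residual = |0.4466 - 0.3514| = 0.0952


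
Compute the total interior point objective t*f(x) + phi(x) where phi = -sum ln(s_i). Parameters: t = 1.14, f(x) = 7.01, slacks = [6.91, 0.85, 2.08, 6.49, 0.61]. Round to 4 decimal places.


Step 1: Compute log-barrier.
ln values: [1.933, -0.1625, 0.7324, 1.8703, -0.4943]
phi = -(1.933 - 0.1625 + 0.7324 + 1.8703 - 0.4943) = -3.8788
Step 2: Compute augmented objective.
t*f(x) = 1.14*7.01 = 7.9914
Total = 7.9914 - 3.8788 = 4.1126


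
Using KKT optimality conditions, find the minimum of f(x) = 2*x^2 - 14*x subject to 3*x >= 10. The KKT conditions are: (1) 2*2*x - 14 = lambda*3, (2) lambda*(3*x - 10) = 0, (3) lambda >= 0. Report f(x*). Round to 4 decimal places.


Step 1: Try lambda = 0 (constraint inactive).
Stationarity: 2*2*x - 14 = 0
x* = 14/(2*2) = 3.5
Check constraint: 3*3.5 = 10.5 >= 10 -- satisfied.
Step 2: Compute optimal value.
f(x*) = 2*3.5^2 - 14*3.5 = -24.5


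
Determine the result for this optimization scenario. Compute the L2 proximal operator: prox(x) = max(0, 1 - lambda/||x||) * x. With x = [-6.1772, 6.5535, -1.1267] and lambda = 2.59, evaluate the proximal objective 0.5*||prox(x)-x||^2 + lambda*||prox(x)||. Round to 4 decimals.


Step 1: Compute ||x||.
||x|| = 9.0761
Step 2: Compute scaling factor.
scale = max(0, 1 - 2.59/9.0761) = 0.7146
Step 3: prox(x) = [-4.4144, 4.6834, -0.8052]
||prox(x)|| = 6.4861
Step 4: Proximal objective.
0.5*||prox-x||^2 = 3.3541
lambda*||prox|| = 16.799
Total = 20.1531


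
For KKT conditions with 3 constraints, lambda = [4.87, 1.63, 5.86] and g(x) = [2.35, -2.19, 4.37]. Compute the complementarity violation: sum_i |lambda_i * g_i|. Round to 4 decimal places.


KKT complementary slackness check:
lambda_1 * g_1 = 4.87 * 2.35 = 11.4445
lambda_2 * g_2 = 1.63 * -2.19 = -3.5697
lambda_3 * g_3 = 5.86 * 4.37 = 25.6082
Total violation = 11.4445 + 3.5697 + 25.6082 = 40.6224


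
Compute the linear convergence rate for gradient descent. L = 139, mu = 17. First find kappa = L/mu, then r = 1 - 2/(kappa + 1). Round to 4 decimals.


Step 1: Compute the condition number.
kappa = L/mu = 139/17 = 8.1765
Step 2: Compute the convergence rate.
r = 1 - 2/(kappa + 1) = 1 - 2*mu/(L + mu) = (L - mu)/(L + mu) = 122/156 = 0.7821


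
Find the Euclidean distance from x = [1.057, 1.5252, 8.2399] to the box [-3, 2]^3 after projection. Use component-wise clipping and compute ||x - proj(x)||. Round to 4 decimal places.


Project each component onto [-3, 2].
clip(1.057) = 1.057, clip(1.5252) = 1.5252, clip(8.2399) = 2.0
Projection = [1.057, 1.5252, 2.0]
Squared diffs: [0.0, 0.0, 38.9364]
Distance = sqrt(38.9364) = 6.2399


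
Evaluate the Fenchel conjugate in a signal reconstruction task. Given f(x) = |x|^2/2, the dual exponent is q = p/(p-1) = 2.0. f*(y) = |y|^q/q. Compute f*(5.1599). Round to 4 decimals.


The conjugate exponent q satisfies 1/p + 1/q = 1.
p = 2, so q = 2/(2 - 1) = 2.0
|y|^q = 5.1599^2.0 = 26.6246
f*(5.1599) = 26.6246 / 2.0 = 13.3123


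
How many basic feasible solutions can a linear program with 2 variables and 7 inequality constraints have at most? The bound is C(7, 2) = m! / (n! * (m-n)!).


Each vertex corresponds to some choice of n active constraints out of m, so the number of vertices is at most C(m, n) = m! / (n!(m-n)!).
m = 7, n = 2
Numerator: 7 * 6
Denominator: 2! = 2
C(7, 2) = 21


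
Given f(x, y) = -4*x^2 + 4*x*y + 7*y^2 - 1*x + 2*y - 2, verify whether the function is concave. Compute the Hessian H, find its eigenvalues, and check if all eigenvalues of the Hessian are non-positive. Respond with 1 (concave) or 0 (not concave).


The Hessian of f(x,y) = -4*x^2 + 4*x*y + 7*y^2 - 1*x + 2*y - 2 is:
H = [[-8, 4], [4, 14]]
Trace = -8 + 14 = 6
Determinant = -8*14 - (4)^2 = -128
Discriminant = (6)^2 - 4*-128 = 548.0
Eigenvalues: lambda_1 = -8.7047, lambda_2 = 14.7047
The function is not concave.

0


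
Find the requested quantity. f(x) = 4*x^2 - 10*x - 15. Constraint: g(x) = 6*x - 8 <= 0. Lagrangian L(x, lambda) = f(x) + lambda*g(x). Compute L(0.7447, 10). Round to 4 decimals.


Step 1: Evaluate f(x).
f(0.7447) = 4*0.7447^2 - 10*0.7447 - 15 = -20.2287
Step 2: Evaluate g(x).
g(0.7447) = 6*0.7447 - 8 = -3.5318
Step 3: Compute Lagrangian.
L = -20.2287 + 10*-3.5318 = -55.5467


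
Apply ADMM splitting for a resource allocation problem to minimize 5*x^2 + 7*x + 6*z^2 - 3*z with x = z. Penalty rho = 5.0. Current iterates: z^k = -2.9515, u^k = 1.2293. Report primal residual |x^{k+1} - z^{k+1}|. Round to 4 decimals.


ADMM iteration with rho = 5.0, z^k = -2.9515, u^k = 1.2293
Step 1: x-update.
Minimize 5*x^2 + 7*x + (5.0/2)*(x + 2.9515 + 1.2293)^2
FOC: (2*5 + 5.0)*x = -7 + 5.0*(-2.9515 - 1.2293)
x^{k+1} = -1.8603
Step 2: z-update.
Minimize 6*z^2 - 3*z + (5.0/2)*(-1.8603 - z + 1.2293)^2
FOC: (2*6 + 5.0)*z = 3 + 5.0*(-1.8603 + 1.2293)
z^{k+1} = -0.0091
Step 3: u-update.
u^{k+1} = 1.2293 - 1.8603 + 0.0091 = -0.6219
Step 4: Primal residual = |-1.8603 + 0.0091| = 1.8512


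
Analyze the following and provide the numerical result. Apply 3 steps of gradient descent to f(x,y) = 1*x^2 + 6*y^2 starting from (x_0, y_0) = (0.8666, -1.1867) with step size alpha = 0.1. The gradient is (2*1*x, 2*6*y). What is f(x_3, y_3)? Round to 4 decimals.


Gradient descent on f(x,y) = 1*x^2 + 6*y^2.
Starting point: (0.8666, -1.1867), alpha = 0.1
Step 1: grad_x = 2*1*0.8666 = 1.7332, grad_y = 2*6*-1.1867 = -14.2404
  x_1 = 0.8666 - 0.1*1.7332 = 0.6933
  y_1 = -1.1867 - 0.1*-14.2404 = 0.2373
Step 2: grad_x = 2*1*0.6933 = 1.3866, grad_y = 2*6*0.2373 = 2.8481
  x_2 = 0.6933 - 0.1*1.3866 = 0.5546
  y_2 = 0.2373 - 0.1*2.8481 = -0.0475
Step 3: grad_x = 2*1*0.5546 = 1.1092, grad_y = 2*6*-0.0475 = -0.5696
  x_3 = 0.5546 - 0.1*1.1092 = 0.4437
  y_3 = -0.0475 - 0.1*-0.5696 = 0.0095
f(0.4437, 0.0095) = 1*0.4437^2 + 6*0.0095^2 = 0.1974


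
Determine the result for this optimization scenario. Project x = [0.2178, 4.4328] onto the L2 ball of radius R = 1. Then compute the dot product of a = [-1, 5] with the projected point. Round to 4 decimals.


Step 1: Compute ||x|| (intermediates to 6 decimals).
||x|| = sqrt(0.2178^2 + 4.4328^2) = 4.438147
Step 2: Project.
Since ||x|| > R, scale = R/||x|| = 1/4.438147 = 0.225319, proj(x) = scale * x
proj(x) = [0.049074, 0.998794]
Step 3: Dot product.
a^T * proj(x) = -1*0.049074 + 5*0.998794 = 4.9449


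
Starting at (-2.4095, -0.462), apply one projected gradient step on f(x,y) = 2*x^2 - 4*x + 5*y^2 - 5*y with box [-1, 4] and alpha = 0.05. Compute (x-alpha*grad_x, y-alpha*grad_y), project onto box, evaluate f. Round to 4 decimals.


Step 1: Compute gradient at (-2.4095, -0.462).
grad_x = 2*2*-2.4095 - 4 = -13.638
grad_y = 2*5*-0.462 - 5 = -9.62
Step 2: Gradient step.
x_raw = -2.4095 - 0.05*-13.638 = -1.7276
y_raw = -0.462 - 0.05*-9.62 = 0.019
Step 3: Project onto [-1, 4].
x_proj = clip(-1.7276) = -1.0
y_proj = clip(0.019) = 0.019
Step 4: Evaluate f.
f(-1.0, 0.019) = 5.9068


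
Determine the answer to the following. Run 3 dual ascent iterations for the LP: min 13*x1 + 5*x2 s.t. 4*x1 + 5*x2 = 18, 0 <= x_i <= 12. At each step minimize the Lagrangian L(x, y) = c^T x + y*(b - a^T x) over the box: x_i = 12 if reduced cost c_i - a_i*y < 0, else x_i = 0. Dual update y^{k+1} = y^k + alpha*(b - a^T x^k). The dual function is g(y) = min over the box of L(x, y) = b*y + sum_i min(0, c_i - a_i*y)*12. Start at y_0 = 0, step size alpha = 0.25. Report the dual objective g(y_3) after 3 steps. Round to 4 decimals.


Dual ascent for LP: min 13*x1 + 5*x2, 4*x1 + 5*x2 = 18, 0 <= x_i <= 12
Step 1: y^k = 0.0, reduced costs: (13.0, 5.0)
  x^k = (0.0, 0.0), subgradient = b - a^T x = 18.0
  y^{k+1} = 0.0 + 0.25*18.0 = 4.5
Step 2: y^k = 4.5, reduced costs: (-5.0, -17.5)
  x^k = (12.0, 12.0), subgradient = b - a^T x = -90.0
  y^{k+1} = 4.5 + 0.25*-90.0 = -18.0
Step 3: y^k = -18.0, reduced costs: (85.0, 95.0)
  x^k = (0.0, 0.0), subgradient = b - a^T x = 18.0
  y^{k+1} = -18.0 + 0.25*18.0 = -13.5
Dual objective at y_3 = -13.5: reduced costs (67.0, 72.5), box minimizer x = (0.0, 0.0)
g(y_3) = b*y + (c1 - a1*y)*x1 + (c2 - a2*y)*x2 = 18*(-13.5) + 67.0*0.0 + 72.5*0.0 = -243.0 + 0.0 + 0.0 = -243.0


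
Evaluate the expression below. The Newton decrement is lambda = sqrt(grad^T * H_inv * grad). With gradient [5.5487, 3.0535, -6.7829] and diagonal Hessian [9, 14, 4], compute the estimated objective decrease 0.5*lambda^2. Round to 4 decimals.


Step 1: H is diagonal, so H^(-1) * g = [0.6165, 0.2181, -1.6957].
Step 2: g^T H^(-1) g = sum_i g_i^2 / H_ii
  = (5.5487)^2/9 + (3.0535)^2/14 + (-6.7829)^2/4
  = 3.4209 + 0.666 + 11.5019 = 15.5888
Step 3: Objective decrease = 0.5 * g^T H^(-1) g = 7.7944


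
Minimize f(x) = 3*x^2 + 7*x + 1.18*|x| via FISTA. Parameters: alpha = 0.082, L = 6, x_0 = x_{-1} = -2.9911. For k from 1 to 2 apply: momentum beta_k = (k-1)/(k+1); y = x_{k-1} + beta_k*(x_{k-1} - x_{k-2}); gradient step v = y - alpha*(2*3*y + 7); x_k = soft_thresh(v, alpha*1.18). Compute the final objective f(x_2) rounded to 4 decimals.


FISTA on f(x) = 3*x^2 + 7*x + 1.18*|x|
L = 6, alpha = 0.082
Iteration 1: beta = 0.0, y = -2.9911 + 0.0*(-2.9911 + 2.9911) = -2.9911
  grad(y) = -10.9466, v = y - alpha*grad = -2.0935
  prox(v) = soft_thresh(-2.0935, 0.0968) = -1.9967
Iteration 2: beta = 0.3333, y = -1.9967 + 0.3333*(-1.9967 + 2.9911) = -1.6653
  grad(y) = -2.9916, v = y - alpha*grad = -1.42
  prox(v) = soft_thresh(-1.42, 0.0968) = -1.3232
f(x_2) = 3*(-1.3232)^2 + 7*(-1.3232) + 1.18*|-1.3232| = -2.4485


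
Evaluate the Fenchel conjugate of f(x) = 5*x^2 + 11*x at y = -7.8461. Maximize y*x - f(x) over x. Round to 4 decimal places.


f*(y) = sup_x {y*x - a*x^2 - b*x} = sup_x {(y-b)*x - a*x^2}
FOC: (y - b) - 2a*x = 0 => x* = (y - b)/(2a)
x* = (-7.8461 - 11)/(2*5) = -1.8846
f*(-7.8461) = (y-b)^2/(4a) = (-7.8461 - 11)^2/(4*5)
= 355.1755/20 = 17.7588


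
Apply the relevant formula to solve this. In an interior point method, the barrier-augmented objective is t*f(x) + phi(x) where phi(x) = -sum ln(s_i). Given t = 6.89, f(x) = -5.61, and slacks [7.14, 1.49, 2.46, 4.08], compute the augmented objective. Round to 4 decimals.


Step 1: Compute log-barrier.
ln values: [1.9657, 0.3988, 0.9002, 1.4061]
phi = -(1.9657 + 0.3988 + 0.9002 + 1.4061) = -4.6707
Step 2: Compute augmented objective.
t*f(x) = 6.89*-5.61 = -38.6529
Total = -38.6529 - 4.6707 = -43.3236


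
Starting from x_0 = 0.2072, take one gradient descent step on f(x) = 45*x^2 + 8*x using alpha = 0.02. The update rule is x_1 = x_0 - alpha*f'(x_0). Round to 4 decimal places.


We compute the gradient at x_0 and apply the update.
f'(x) = 90*x + 8
f'(0.2072) = 90*0.2072 + 8 = 26.648
x_1 = 0.2072 - 0.02*26.648 = -0.3258


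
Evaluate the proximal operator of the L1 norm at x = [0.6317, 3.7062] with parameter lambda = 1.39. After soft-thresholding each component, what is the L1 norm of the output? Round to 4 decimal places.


Soft-thresholding with lambda = 1.39:
prox(0.6317) = sign(0.6317)*max(|0.6317| - 1.39, 0) = 0.0
prox(3.7062) = sign(3.7062)*max(|3.7062| - 1.39, 0) = 2.3162
prox(x) = [0.0, 2.3162]
||prox(x)||_1 = 0.0 + 2.3162 = 2.3162


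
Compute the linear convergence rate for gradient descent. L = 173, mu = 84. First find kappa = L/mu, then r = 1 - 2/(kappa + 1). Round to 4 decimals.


Step 1: Compute the condition number.
kappa = L/mu = 173/84 = 2.0595
Step 2: Compute the convergence rate.
r = 1 - 2/(kappa + 1) = 1 - 2*mu/(L + mu) = (L - mu)/(L + mu) = 89/257 = 0.3463


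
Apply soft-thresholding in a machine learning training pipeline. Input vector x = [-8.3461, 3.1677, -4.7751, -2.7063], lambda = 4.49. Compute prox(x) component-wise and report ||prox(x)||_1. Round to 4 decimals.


Soft-thresholding with lambda = 4.49:
prox(-8.3461) = sign(-8.3461)*max(|-8.3461| - 4.49, 0) = -3.8561
prox(3.1677) = sign(3.1677)*max(|3.1677| - 4.49, 0) = 0.0
prox(-4.7751) = sign(-4.7751)*max(|-4.7751| - 4.49, 0) = -0.2851
prox(-2.7063) = sign(-2.7063)*max(|-2.7063| - 4.49, 0) = 0.0
prox(x) = [-3.8561, 0.0, -0.2851, 0.0]
||prox(x)||_1 = 3.8561 + 0.0 + 0.2851 + 0.0 = 4.1412


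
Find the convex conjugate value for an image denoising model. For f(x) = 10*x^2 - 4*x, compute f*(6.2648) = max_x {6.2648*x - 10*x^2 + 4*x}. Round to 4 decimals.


f*(y) = sup_x {y*x - a*x^2 - b*x} = sup_x {(y-b)*x - a*x^2}
FOC: (y - b) - 2a*x = 0 => x* = (y - b)/(2a)
x* = (6.2648 + 4)/(2*10) = 0.5132
f*(6.2648) = (y-b)^2/(4a) = (6.2648 + 4)^2/(4*10)
= 105.3661/40 = 2.6342


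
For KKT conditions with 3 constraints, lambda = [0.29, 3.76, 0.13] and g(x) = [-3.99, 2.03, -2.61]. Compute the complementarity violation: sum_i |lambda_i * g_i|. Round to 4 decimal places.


KKT complementary slackness check:
lambda_1 * g_1 = 0.29 * -3.99 = -1.1571
lambda_2 * g_2 = 3.76 * 2.03 = 7.6328
lambda_3 * g_3 = 0.13 * -2.61 = -0.3393
Total violation = 1.1571 + 7.6328 + 0.3393 = 9.1292


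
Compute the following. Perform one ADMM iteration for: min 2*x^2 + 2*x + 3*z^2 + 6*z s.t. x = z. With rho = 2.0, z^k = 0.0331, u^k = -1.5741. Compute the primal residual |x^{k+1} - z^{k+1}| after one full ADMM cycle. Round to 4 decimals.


ADMM iteration with rho = 2.0, z^k = 0.0331, u^k = -1.5741
Step 1: x-update.
Minimize 2*x^2 + 2*x + (2.0/2)*(x - 0.0331 - 1.5741)^2
FOC: (2*2 + 2.0)*x = -2 + 2.0*(0.0331 + 1.5741)
x^{k+1} = 0.2024
Step 2: z-update.
Minimize 3*z^2 + 6*z + (2.0/2)*(0.2024 - z - 1.5741)^2
FOC: (2*3 + 2.0)*z = -6 + 2.0*(0.2024 - 1.5741)
z^{k+1} = -1.0929
Step 3: u-update.
u^{k+1} = -1.5741 + 0.2024 + 1.0929 = -0.2788
Step 4: Primal residual = |0.2024 + 1.0929| = 1.2953


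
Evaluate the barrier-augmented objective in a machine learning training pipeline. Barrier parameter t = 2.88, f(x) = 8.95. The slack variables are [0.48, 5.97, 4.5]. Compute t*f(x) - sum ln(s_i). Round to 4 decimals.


Step 1: Compute log-barrier.
ln values: [-0.734, 1.7867, 1.5041]
phi = -(-0.734 + 1.7867 + 1.5041) = -2.5569
Step 2: Compute augmented objective.
t*f(x) = 2.88*8.95 = 25.776
Total = 25.776 - 2.5569 = 23.2191


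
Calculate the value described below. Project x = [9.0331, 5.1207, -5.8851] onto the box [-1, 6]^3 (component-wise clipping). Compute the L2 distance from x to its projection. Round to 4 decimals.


Project each component onto [-1, 6].
clip(9.0331) = 6.0, clip(5.1207) = 5.1207, clip(-5.8851) = -1.0
Projection = [6.0, 5.1207, -1.0]
Squared diffs: [9.1997, 0.0, 23.8642]
Distance = sqrt(33.0639) = 5.7501


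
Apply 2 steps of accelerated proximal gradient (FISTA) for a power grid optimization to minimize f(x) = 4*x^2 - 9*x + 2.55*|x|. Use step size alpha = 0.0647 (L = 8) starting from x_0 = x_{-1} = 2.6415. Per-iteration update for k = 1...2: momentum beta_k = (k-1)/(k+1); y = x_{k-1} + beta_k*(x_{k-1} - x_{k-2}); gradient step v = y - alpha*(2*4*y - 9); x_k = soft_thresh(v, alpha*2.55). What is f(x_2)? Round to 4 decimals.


FISTA on f(x) = 4*x^2 - 9*x + 2.55*|x|
L = 8, alpha = 0.0647
Iteration 1: beta = 0.0, y = 2.6415 + 0.0*(2.6415 - 2.6415) = 2.6415
  grad(y) = 12.132, v = y - alpha*grad = 1.8566
  prox(v) = soft_thresh(1.8566, 0.165) = 1.6916
Iteration 2: beta = 0.3333, y = 1.6916 + 0.3333*(1.6916 - 2.6415) = 1.3749
  grad(y) = 1.9995, v = y - alpha*grad = 1.2456
  prox(v) = soft_thresh(1.2456, 0.165) = 1.0806
f(x_2) = 4*1.0806^2 - 9*1.0806 + 2.55*|1.0806| = -2.2991
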